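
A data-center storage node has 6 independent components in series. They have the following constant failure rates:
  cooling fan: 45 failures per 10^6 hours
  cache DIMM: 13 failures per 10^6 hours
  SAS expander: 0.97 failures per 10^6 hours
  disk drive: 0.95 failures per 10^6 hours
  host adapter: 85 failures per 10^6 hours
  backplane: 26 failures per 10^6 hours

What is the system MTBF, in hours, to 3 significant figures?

5850

Series of exponential components: λ_sys = Σ λ_i
λ_sys = 0.000045 + 0.000013 + 0.00000097 + 0.00000095 + 0.000085 + 0.000026 = 1.7092e-04 /h
MTBF = 1 / λ_sys = 5850 h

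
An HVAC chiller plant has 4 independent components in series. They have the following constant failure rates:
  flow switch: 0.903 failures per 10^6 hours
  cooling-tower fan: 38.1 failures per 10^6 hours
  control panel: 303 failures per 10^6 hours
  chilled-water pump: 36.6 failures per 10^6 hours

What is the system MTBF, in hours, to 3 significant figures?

Series of exponential components: λ_sys = Σ λ_i
λ_sys = 0.000000903 + 0.0000381 + 0.000303 + 0.0000366 = 3.7860e-04 /h
MTBF = 1 / λ_sys = 2640 h

2640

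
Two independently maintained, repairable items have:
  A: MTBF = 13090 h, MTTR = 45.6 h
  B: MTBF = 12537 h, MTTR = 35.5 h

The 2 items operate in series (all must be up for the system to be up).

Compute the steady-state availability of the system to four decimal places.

0.9937

A(A) = MTBF/(MTBF+MTTR) = 13090/(13090+45.6) = 0.996529
A(B) = MTBF/(MTBF+MTTR) = 12537/(12537+35.5) = 0.997176
Series availability: 0.996529 × 0.997176 = 0.9937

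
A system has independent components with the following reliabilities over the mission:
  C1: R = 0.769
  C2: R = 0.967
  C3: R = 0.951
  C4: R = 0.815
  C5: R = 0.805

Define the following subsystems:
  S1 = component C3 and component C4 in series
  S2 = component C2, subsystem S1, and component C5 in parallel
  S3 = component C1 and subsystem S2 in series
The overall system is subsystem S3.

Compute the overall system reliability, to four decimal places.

0.7679

Series (C3 and C4): 0.951000 × 0.815000 = 0.775065
Parallel (C2, [0.775065], and C5): 1 − (1 − 0.967000)(1 − 0.775065)(1 − 0.805000) = 0.998553
Series (C1 and [0.998553]): 0.769000 × 0.998553 = 0.7679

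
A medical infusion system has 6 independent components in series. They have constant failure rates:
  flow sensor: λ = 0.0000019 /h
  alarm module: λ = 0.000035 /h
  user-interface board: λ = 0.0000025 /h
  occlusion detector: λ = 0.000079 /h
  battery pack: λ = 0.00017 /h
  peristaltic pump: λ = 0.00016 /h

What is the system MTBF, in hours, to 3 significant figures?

Series of exponential components: λ_sys = Σ λ_i
λ_sys = 0.0000019 + 0.000035 + 0.0000025 + 0.000079 + 0.00017 + 0.00016 = 4.4840e-04 /h
MTBF = 1 / λ_sys = 2230 h

2230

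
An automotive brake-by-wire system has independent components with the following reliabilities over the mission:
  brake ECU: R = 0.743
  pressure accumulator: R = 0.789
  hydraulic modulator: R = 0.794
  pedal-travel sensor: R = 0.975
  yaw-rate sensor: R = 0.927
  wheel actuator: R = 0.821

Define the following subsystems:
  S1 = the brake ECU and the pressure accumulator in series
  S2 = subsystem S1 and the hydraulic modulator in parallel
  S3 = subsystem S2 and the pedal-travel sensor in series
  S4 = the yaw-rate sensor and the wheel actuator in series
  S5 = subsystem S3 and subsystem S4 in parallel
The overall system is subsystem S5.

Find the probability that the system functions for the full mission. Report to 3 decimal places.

Series (brake ECU and pressure accumulator): 0.74300 × 0.78900 = 0.58623
Parallel ([0.58623] and hydraulic modulator): 1 − (1 − 0.58623)(1 − 0.79400) = 0.91476
Series ([0.91476] and pedal-travel sensor): 0.91476 × 0.97500 = 0.89189
Series (yaw-rate sensor and wheel actuator): 0.92700 × 0.82100 = 0.76107
Parallel ([0.89189] and [0.76107]): 1 − (1 − 0.89189)(1 − 0.76107) = 0.974

0.974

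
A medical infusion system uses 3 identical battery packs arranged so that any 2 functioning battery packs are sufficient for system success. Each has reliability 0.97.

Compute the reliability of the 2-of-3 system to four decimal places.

0.9974

R = Σ_{i=2}^{3} C(3,i) p^i (1−p)^{3−i} with p = 0.97
C(3,2)·0.97^2·0.03^1 = 0.084681
C(3,3)·0.97^3·0.03^0 = 0.912673
Sum = 0.9974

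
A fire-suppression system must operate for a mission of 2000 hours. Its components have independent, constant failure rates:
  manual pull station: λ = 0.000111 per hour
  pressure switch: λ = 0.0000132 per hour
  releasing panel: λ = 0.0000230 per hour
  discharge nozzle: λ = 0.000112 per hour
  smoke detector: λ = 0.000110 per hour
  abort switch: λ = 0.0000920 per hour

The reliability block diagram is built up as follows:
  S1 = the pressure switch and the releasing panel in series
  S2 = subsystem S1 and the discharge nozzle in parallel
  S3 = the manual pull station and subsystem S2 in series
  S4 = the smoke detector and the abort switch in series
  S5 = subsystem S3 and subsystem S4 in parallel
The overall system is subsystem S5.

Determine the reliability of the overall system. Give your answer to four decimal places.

R(manual pull station) = exp(−0.000111 × 2000) = 0.800915
R(pressure switch) = exp(−0.0000132 × 2000) = 0.973945
R(releasing panel) = exp(−0.0000230 × 2000) = 0.955042
R(discharge nozzle) = exp(−0.000112 × 2000) = 0.799315
R(smoke detector) = exp(−0.000110 × 2000) = 0.802519
R(abort switch) = exp(−0.0000920 × 2000) = 0.831936
Series (pressure switch and releasing panel): 0.973945 × 0.955042 = 0.930158
Parallel ([0.930158] and discharge nozzle): 1 − (1 − 0.930158)(1 − 0.799315) = 0.985984
Series (manual pull station and [0.985984]): 0.800915 × 0.985984 = 0.789689
Series (smoke detector and abort switch): 0.802519 × 0.831936 = 0.667644
Parallel ([0.789689] and [0.667644]): 1 − (1 − 0.789689)(1 − 0.667644) = 0.9301

0.9301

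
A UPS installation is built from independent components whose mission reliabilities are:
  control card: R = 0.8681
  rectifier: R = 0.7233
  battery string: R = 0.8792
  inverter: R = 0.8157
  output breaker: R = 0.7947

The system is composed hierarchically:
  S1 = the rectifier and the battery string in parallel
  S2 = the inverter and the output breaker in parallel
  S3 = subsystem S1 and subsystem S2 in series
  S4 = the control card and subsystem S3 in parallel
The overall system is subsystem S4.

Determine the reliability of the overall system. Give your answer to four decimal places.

Parallel (rectifier and battery string): 1 − (1 − 0.723300)(1 − 0.879200) = 0.966575
Parallel (inverter and output breaker): 1 − (1 − 0.815700)(1 − 0.794700) = 0.962163
Series ([0.966575] and [0.962163]): 0.966575 × 0.962163 = 0.930003
Parallel (control card and [0.930003]): 1 − (1 − 0.868100)(1 − 0.930003) = 0.9908

0.9908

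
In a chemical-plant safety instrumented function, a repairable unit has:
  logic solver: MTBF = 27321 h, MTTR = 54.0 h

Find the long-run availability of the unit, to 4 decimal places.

A(logic solver) = MTBF/(MTBF+MTTR) = 27321/(27321+54.0) = 0.9980

0.9980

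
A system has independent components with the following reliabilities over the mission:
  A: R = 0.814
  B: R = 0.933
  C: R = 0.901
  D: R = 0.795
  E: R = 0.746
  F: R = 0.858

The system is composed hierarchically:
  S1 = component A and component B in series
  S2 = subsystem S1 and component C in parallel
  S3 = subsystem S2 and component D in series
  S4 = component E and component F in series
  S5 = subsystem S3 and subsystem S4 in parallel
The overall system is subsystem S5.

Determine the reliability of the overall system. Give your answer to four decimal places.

0.9194

Series (A and B): 0.814000 × 0.933000 = 0.759462
Parallel ([0.759462] and C): 1 − (1 − 0.759462)(1 − 0.901000) = 0.976187
Series ([0.976187] and D): 0.976187 × 0.795000 = 0.776069
Series (E and F): 0.746000 × 0.858000 = 0.640068
Parallel ([0.776069] and [0.640068]): 1 − (1 − 0.776069)(1 − 0.640068) = 0.9194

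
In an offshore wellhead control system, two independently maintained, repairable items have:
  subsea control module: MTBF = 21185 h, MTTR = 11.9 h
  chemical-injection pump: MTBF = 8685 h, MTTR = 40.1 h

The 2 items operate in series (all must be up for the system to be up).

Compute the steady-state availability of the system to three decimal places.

A(subsea control module) = MTBF/(MTBF+MTTR) = 21185/(21185+11.9) = 0.999439
A(chemical-injection pump) = MTBF/(MTBF+MTTR) = 8685/(8685+40.1) = 0.995404
Series availability: 0.999439 × 0.995404 = 0.995

0.995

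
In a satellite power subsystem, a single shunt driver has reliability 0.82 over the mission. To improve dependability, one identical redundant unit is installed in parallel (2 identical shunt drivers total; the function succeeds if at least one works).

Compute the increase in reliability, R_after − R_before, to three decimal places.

R_before = 0.82
R_after = 1 − (1 − 0.82)^2 = 0.968
ΔR = 0.968 − 0.82 = 0.148

0.148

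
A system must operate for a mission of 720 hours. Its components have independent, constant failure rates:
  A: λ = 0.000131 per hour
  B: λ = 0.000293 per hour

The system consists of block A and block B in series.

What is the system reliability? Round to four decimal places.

0.7369

R(A) = exp(−0.000131 × 720) = 0.909992
R(B) = exp(−0.000293 × 720) = 0.809806
Series (A and B): 0.909992 × 0.809806 = 0.7369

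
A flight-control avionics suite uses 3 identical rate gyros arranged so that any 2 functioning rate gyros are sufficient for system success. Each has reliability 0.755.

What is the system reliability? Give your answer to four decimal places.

0.8493

R = Σ_{i=2}^{3} C(3,i) p^i (1−p)^{3−i} with p = 0.755
C(3,2)·0.755^2·0.245^1 = 0.418968
C(3,3)·0.755^3·0.245^0 = 0.430369
Sum = 0.8493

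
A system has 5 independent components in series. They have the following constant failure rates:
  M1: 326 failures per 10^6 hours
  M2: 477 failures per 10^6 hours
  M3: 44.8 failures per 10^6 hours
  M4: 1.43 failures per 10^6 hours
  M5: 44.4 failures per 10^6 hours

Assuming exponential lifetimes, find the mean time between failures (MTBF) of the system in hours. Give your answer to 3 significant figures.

Series of exponential components: λ_sys = Σ λ_i
λ_sys = 0.000326 + 0.000477 + 0.0000448 + 0.00000143 + 0.0000444 = 8.9363e-04 /h
MTBF = 1 / λ_sys = 1120 h

1120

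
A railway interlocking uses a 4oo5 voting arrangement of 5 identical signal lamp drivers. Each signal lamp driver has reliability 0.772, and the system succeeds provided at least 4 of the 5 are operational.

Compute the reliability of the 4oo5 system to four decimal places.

0.6791

R = Σ_{i=4}^{5} C(5,i) p^i (1−p)^{5−i} with p = 0.772
C(5,4)·0.772^4·0.228^1 = 0.404924
C(5,5)·0.772^5·0.228^0 = 0.274212
Sum = 0.6791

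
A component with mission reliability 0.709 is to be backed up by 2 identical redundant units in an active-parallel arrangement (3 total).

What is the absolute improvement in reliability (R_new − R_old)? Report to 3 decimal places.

R_before = 0.709
R_after = 1 − (1 − 0.709)^3 = 0.975
ΔR = 0.975 − 0.709 = 0.266

0.266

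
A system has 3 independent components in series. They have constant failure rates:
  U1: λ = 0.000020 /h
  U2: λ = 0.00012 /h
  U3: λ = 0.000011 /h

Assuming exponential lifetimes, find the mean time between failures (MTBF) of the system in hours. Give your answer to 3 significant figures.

6620

Series of exponential components: λ_sys = Σ λ_i
λ_sys = 0.000020 + 0.00012 + 0.000011 = 1.5100e-04 /h
MTBF = 1 / λ_sys = 6620 h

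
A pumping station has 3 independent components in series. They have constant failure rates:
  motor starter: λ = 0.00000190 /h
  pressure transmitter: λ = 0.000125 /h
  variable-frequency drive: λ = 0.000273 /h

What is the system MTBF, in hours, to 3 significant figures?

Series of exponential components: λ_sys = Σ λ_i
λ_sys = 0.00000190 + 0.000125 + 0.000273 = 3.9990e-04 /h
MTBF = 1 / λ_sys = 2500 h

2500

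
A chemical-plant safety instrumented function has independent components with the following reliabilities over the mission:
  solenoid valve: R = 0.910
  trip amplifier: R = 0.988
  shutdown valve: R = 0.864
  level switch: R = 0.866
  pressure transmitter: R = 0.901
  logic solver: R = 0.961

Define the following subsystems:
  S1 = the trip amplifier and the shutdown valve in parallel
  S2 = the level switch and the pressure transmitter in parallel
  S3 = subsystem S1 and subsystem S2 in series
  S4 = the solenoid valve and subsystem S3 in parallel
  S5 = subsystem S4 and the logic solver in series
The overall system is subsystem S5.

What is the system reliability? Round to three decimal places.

0.960

Parallel (trip amplifier and shutdown valve): 1 − (1 − 0.98800)(1 − 0.86400) = 0.99837
Parallel (level switch and pressure transmitter): 1 − (1 − 0.86600)(1 − 0.90100) = 0.98673
Series ([0.99837] and [0.98673]): 0.99837 × 0.98673 = 0.98512
Parallel (solenoid valve and [0.98512]): 1 − (1 − 0.91000)(1 − 0.98512) = 0.99866
Series ([0.99866] and logic solver): 0.99866 × 0.96100 = 0.960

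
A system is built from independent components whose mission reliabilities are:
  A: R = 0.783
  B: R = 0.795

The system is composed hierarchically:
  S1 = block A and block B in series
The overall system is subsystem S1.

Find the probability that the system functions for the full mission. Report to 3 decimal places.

0.622

Series (A and B): 0.78300 × 0.79500 = 0.622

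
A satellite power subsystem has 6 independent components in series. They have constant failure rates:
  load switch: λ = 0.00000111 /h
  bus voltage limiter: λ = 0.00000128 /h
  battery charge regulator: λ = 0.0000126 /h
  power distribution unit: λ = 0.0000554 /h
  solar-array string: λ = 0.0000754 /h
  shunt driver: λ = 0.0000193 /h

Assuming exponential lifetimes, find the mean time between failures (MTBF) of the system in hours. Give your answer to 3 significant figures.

Series of exponential components: λ_sys = Σ λ_i
λ_sys = 0.00000111 + 0.00000128 + 0.0000126 + 0.0000554 + 0.0000754 + 0.0000193 = 1.6509e-04 /h
MTBF = 1 / λ_sys = 6060 h

6060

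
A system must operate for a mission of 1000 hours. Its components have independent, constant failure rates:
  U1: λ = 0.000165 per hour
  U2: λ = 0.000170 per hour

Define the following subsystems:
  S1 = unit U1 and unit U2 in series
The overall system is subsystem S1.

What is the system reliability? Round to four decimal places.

R(U1) = exp(−0.000165 × 1000) = 0.847894
R(U2) = exp(−0.000170 × 1000) = 0.843665
Series (U1 and U2): 0.847894 × 0.843665 = 0.7153

0.7153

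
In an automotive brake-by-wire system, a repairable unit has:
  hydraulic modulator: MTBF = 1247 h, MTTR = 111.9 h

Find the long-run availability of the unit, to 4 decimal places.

A(hydraulic modulator) = MTBF/(MTBF+MTTR) = 1247/(1247+111.9) = 0.9177

0.9177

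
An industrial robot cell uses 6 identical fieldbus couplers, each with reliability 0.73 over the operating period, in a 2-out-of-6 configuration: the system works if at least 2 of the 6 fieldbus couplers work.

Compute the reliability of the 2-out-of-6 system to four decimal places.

0.9933

R = Σ_{i=2}^{6} C(6,i) p^i (1−p)^{6−i} with p = 0.73
C(6,2)·0.73^2·0.27^4 = 0.042481
C(6,3)·0.73^3·0.27^3 = 0.153140
C(6,4)·0.73^4·0.27^2 = 0.310535
C(6,5)·0.73^5·0.27^1 = 0.335838
C(6,6)·0.73^6·0.27^0 = 0.151334
Sum = 0.9933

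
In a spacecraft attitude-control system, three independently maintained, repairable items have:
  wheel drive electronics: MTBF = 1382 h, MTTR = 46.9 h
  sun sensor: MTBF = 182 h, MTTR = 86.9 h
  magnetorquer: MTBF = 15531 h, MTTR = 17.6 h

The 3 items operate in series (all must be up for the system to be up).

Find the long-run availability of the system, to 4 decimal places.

0.6539

A(wheel drive electronics) = MTBF/(MTBF+MTTR) = 1382/(1382+46.9) = 0.967178
A(sun sensor) = MTBF/(MTBF+MTTR) = 182/(182+86.9) = 0.676832
A(magnetorquer) = MTBF/(MTBF+MTTR) = 15531/(15531+17.6) = 0.998868
Series availability: 0.967178 × 0.676832 × 0.998868 = 0.6539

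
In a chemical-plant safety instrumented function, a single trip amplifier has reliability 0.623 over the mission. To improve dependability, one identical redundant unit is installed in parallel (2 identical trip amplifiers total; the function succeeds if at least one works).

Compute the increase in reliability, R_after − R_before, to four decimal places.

R_before = 0.623
R_after = 1 − (1 − 0.623)^2 = 0.8579
ΔR = 0.8579 − 0.623 = 0.2349

0.2349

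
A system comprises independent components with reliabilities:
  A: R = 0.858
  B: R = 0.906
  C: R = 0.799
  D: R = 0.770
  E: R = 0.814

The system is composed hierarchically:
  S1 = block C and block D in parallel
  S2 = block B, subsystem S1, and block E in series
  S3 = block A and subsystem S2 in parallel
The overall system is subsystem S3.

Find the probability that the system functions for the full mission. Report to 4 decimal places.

0.9579

Parallel (C and D): 1 − (1 − 0.799000)(1 − 0.770000) = 0.953770
Series (B, [0.953770], and E): 0.906000 × 0.953770 × 0.814000 = 0.703390
Parallel (A and [0.703390]): 1 − (1 − 0.858000)(1 − 0.703390) = 0.9579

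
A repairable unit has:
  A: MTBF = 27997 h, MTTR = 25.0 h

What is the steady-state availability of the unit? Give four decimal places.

0.9991

A(A) = MTBF/(MTBF+MTTR) = 27997/(27997+25.0) = 0.9991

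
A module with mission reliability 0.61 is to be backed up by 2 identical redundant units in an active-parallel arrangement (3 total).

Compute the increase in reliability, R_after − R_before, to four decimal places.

0.3307

R_before = 0.61
R_after = 1 − (1 − 0.61)^3 = 0.9407
ΔR = 0.9407 − 0.61 = 0.3307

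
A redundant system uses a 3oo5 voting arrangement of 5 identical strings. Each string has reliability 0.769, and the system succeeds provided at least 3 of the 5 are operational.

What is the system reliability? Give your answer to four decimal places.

0.9155

R = Σ_{i=3}^{5} C(5,i) p^i (1−p)^{5−i} with p = 0.769
C(5,3)·0.769^3·0.231^2 = 0.242663
C(5,4)·0.769^4·0.231^1 = 0.403913
C(5,5)·0.769^5·0.231^0 = 0.268925
Sum = 0.9155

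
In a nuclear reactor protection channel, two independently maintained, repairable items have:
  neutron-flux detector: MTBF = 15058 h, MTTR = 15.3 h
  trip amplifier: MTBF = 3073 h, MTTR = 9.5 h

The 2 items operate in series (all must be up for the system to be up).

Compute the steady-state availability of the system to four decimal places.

0.9959

A(neutron-flux detector) = MTBF/(MTBF+MTTR) = 15058/(15058+15.3) = 0.998985
A(trip amplifier) = MTBF/(MTBF+MTTR) = 3073/(3073+9.5) = 0.996918
Series availability: 0.998985 × 0.996918 = 0.9959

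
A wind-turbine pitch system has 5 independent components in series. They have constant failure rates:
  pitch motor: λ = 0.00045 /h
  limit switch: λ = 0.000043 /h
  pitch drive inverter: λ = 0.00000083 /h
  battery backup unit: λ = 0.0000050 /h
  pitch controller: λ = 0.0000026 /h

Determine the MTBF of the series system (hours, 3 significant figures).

1990

Series of exponential components: λ_sys = Σ λ_i
λ_sys = 0.00045 + 0.000043 + 0.00000083 + 0.0000050 + 0.0000026 = 5.0143e-04 /h
MTBF = 1 / λ_sys = 1990 h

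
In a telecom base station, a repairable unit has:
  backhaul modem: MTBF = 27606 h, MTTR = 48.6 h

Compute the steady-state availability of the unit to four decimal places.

A(backhaul modem) = MTBF/(MTBF+MTTR) = 27606/(27606+48.6) = 0.9982

0.9982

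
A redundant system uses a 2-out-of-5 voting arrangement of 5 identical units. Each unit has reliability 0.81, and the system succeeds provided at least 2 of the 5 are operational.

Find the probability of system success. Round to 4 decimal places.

0.9945

R = Σ_{i=2}^{5} C(5,i) p^i (1−p)^{5−i} with p = 0.81
C(5,2)·0.81^2·0.19^3 = 0.045002
C(5,3)·0.81^3·0.19^2 = 0.191850
C(5,4)·0.81^4·0.19^1 = 0.408944
C(5,5)·0.81^5·0.19^0 = 0.348678
Sum = 0.9945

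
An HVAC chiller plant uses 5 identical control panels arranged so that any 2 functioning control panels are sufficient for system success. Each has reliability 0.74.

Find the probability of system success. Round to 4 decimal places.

0.9819

R = Σ_{i=2}^{5} C(5,i) p^i (1−p)^{5−i} with p = 0.74
C(5,2)·0.74^2·0.26^3 = 0.096246
C(5,3)·0.74^3·0.26^2 = 0.273931
C(5,4)·0.74^4·0.26^1 = 0.389825
C(5,5)·0.74^5·0.26^0 = 0.221901
Sum = 0.9819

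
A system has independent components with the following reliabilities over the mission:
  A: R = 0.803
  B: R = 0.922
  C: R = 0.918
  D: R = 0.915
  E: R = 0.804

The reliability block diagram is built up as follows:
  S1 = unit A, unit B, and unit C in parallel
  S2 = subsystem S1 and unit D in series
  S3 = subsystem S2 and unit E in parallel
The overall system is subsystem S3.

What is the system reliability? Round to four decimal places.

Parallel (A, B, and C): 1 − (1 − 0.803000)(1 − 0.922000)(1 − 0.918000) = 0.998740
Series ([0.998740] and D): 0.998740 × 0.915000 = 0.913847
Parallel ([0.913847] and E): 1 − (1 − 0.913847)(1 − 0.804000) = 0.9831

0.9831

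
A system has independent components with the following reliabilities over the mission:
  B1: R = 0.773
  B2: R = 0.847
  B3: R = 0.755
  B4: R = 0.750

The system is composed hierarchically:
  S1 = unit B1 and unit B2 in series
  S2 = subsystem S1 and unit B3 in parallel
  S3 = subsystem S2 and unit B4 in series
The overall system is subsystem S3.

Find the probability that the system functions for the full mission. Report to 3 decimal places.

Series (B1 and B2): 0.77300 × 0.84700 = 0.65473
Parallel ([0.65473] and B3): 1 − (1 − 0.65473)(1 − 0.75500) = 0.91541
Series ([0.91541] and B4): 0.91541 × 0.75000 = 0.687

0.687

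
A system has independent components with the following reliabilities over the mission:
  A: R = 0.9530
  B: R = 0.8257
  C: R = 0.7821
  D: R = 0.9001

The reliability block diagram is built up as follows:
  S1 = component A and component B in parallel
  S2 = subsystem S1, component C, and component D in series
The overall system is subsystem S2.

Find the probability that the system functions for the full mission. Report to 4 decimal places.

Parallel (A and B): 1 − (1 − 0.953000)(1 − 0.825700) = 0.991808
Series ([0.991808], C, and D): 0.991808 × 0.782100 × 0.900100 = 0.6982

0.6982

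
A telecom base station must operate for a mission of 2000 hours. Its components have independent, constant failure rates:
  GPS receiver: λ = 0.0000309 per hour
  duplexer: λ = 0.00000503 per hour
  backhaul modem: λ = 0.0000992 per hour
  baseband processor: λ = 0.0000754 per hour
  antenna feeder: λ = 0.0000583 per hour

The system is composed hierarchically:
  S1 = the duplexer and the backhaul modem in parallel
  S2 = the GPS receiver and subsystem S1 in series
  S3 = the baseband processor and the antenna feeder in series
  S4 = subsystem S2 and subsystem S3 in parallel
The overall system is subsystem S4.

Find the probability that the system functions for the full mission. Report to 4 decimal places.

0.9855

R(GPS receiver) = exp(−0.0000309 × 2000) = 0.940071
R(duplexer) = exp(−0.00000503 × 2000) = 0.989990
R(backhaul modem) = exp(−0.0000992 × 2000) = 0.820042
R(baseband processor) = exp(−0.0000754 × 2000) = 0.860020
R(antenna feeder) = exp(−0.0000583 × 2000) = 0.889941
Parallel (duplexer and backhaul modem): 1 − (1 − 0.989990)(1 − 0.820042) = 0.998199
Series (GPS receiver and [0.998199]): 0.940071 × 0.998199 = 0.938378
Series (baseband processor and antenna feeder): 0.860020 × 0.889941 = 0.765367
Parallel ([0.938378] and [0.765367]): 1 − (1 − 0.938378)(1 − 0.765367) = 0.9855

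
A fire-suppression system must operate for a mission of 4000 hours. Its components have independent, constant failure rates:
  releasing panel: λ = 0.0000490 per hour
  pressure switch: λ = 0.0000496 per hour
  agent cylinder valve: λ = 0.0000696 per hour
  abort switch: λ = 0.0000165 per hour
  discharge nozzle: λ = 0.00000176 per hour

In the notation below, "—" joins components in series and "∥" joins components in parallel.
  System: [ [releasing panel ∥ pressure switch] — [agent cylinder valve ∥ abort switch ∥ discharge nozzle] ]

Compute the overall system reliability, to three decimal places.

R(releasing panel) = exp(−0.0000490 × 4000) = 0.82201
R(pressure switch) = exp(−0.0000496 × 4000) = 0.82004
R(agent cylinder valve) = exp(−0.0000696 × 4000) = 0.75699
R(abort switch) = exp(−0.0000165 × 4000) = 0.93613
R(discharge nozzle) = exp(−0.00000176 × 4000) = 0.99298
Parallel (releasing panel and pressure switch): 1 − (1 − 0.82201)(1 − 0.82004) = 0.96797
Parallel (agent cylinder valve, abort switch, and discharge nozzle): 1 − (1 − 0.75699)(1 − 0.93613)(1 − 0.99298) = 0.99989
Series ([0.96797] and [0.99989]): 0.96797 × 0.99989 = 0.968

0.968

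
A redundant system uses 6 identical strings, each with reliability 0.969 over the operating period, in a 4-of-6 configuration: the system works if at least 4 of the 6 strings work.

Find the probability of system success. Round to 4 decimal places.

0.9994

R = Σ_{i=4}^{6} C(6,i) p^i (1−p)^{6−i} with p = 0.969
C(6,4)·0.969^4·0.031^2 = 0.012709
C(6,5)·0.969^5·0.031^1 = 0.158903
C(6,6)·0.969^6·0.031^0 = 0.827833
Sum = 0.9994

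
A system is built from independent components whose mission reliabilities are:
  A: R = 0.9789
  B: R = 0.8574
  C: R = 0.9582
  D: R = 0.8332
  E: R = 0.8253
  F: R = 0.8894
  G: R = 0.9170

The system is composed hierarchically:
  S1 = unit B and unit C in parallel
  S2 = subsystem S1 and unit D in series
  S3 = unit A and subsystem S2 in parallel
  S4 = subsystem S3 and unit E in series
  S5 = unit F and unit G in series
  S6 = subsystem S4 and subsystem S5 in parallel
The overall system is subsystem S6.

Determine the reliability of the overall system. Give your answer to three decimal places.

0.967

Parallel (B and C): 1 − (1 − 0.85740)(1 − 0.95820) = 0.99404
Series ([0.99404] and D): 0.99404 × 0.83320 = 0.82823
Parallel (A and [0.82823]): 1 − (1 − 0.97890)(1 − 0.82823) = 0.99638
Series ([0.99638] and E): 0.99638 × 0.82530 = 0.82231
Series (F and G): 0.88940 × 0.91700 = 0.81558
Parallel ([0.82231] and [0.81558]): 1 − (1 − 0.82231)(1 − 0.81558) = 0.967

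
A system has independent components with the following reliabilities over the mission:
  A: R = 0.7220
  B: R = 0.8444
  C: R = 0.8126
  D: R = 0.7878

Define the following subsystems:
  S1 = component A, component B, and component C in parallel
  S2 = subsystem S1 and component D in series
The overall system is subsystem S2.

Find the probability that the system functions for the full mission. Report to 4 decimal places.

0.7814

Parallel (A, B, and C): 1 − (1 − 0.722000)(1 − 0.844400)(1 − 0.812600) = 0.991894
Series ([0.991894] and D): 0.991894 × 0.787800 = 0.7814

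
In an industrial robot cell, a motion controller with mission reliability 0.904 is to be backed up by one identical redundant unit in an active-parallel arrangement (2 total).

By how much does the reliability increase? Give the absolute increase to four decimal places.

R_before = 0.904
R_after = 1 − (1 − 0.904)^2 = 0.9908
ΔR = 0.9908 − 0.904 = 0.0868

0.0868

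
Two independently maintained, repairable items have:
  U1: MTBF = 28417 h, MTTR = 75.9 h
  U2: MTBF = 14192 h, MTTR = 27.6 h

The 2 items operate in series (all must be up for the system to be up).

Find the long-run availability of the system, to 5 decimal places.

A(U1) = MTBF/(MTBF+MTTR) = 28417/(28417+75.9) = 0.997336
A(U2) = MTBF/(MTBF+MTTR) = 14192/(14192+27.6) = 0.998059
Series availability: 0.997336 × 0.998059 = 0.99540

0.99540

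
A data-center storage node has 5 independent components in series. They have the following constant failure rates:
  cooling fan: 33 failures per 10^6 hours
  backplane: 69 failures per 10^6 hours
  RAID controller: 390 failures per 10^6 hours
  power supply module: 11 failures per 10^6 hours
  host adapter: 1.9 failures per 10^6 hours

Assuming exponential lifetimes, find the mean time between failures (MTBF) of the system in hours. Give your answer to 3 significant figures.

Series of exponential components: λ_sys = Σ λ_i
λ_sys = 0.000033 + 0.000069 + 0.00039 + 0.000011 + 0.0000019 = 5.0490e-04 /h
MTBF = 1 / λ_sys = 1980 h

1980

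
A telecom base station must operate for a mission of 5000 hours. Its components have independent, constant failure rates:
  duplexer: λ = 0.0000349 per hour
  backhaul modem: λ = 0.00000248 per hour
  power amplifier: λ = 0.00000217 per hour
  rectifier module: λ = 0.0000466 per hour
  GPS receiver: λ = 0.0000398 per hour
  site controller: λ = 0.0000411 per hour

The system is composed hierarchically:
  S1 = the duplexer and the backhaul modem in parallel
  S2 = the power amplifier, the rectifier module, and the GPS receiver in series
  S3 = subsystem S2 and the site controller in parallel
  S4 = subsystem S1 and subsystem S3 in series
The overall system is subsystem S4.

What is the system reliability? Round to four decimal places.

0.9317

R(duplexer) = exp(−0.0000349 × 5000) = 0.839877
R(backhaul modem) = exp(−0.00000248 × 5000) = 0.987677
R(power amplifier) = exp(−0.00000217 × 5000) = 0.989209
R(rectifier module) = exp(−0.0000466 × 5000) = 0.792154
R(GPS receiver) = exp(−0.0000398 × 5000) = 0.819550
R(site controller) = exp(−0.0000411 × 5000) = 0.814240
Parallel (duplexer and backhaul modem): 1 − (1 − 0.839877)(1 − 0.987677) = 0.998027
Series (power amplifier, rectifier module, and GPS receiver): 0.989209 × 0.792154 × 0.819550 = 0.642204
Parallel ([0.642204] and site controller): 1 − (1 − 0.642204)(1 − 0.814240) = 0.933536
Series ([0.998027] and [0.933536]): 0.998027 × 0.933536 = 0.9317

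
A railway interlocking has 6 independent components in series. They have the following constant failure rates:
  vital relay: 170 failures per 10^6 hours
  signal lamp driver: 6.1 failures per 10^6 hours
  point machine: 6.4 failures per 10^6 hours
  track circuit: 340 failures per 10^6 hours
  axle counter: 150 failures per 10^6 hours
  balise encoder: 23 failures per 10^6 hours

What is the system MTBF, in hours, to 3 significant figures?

Series of exponential components: λ_sys = Σ λ_i
λ_sys = 0.00017 + 0.0000061 + 0.0000064 + 0.00034 + 0.00015 + 0.000023 = 6.9550e-04 /h
MTBF = 1 / λ_sys = 1440 h

1440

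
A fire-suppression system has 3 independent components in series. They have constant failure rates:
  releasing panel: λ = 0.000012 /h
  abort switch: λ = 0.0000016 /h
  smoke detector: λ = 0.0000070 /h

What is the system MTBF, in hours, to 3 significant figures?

Series of exponential components: λ_sys = Σ λ_i
λ_sys = 0.000012 + 0.0000016 + 0.0000070 = 2.0600e-05 /h
MTBF = 1 / λ_sys = 48500 h

48500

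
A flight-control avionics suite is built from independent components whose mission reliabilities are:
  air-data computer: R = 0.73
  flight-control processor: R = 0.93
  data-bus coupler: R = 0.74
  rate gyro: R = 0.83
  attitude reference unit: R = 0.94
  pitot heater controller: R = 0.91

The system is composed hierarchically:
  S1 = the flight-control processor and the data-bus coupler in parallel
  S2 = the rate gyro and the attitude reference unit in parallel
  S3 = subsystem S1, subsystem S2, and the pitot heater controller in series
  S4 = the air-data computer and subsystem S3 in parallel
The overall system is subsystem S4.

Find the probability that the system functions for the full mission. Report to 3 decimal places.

Parallel (flight-control processor and data-bus coupler): 1 − (1 − 0.93000)(1 − 0.74000) = 0.98180
Parallel (rate gyro and attitude reference unit): 1 − (1 − 0.83000)(1 − 0.94000) = 0.98980
Series ([0.98180], [0.98980], and pitot heater controller): 0.98180 × 0.98980 × 0.91000 = 0.88432
Parallel (air-data computer and [0.88432]): 1 − (1 − 0.73000)(1 − 0.88432) = 0.969

0.969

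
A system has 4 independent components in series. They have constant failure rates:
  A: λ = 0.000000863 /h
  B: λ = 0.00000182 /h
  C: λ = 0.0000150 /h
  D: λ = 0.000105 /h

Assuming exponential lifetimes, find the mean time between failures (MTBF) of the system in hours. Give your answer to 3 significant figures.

8150

Series of exponential components: λ_sys = Σ λ_i
λ_sys = 0.000000863 + 0.00000182 + 0.0000150 + 0.000105 = 1.2268e-04 /h
MTBF = 1 / λ_sys = 8150 h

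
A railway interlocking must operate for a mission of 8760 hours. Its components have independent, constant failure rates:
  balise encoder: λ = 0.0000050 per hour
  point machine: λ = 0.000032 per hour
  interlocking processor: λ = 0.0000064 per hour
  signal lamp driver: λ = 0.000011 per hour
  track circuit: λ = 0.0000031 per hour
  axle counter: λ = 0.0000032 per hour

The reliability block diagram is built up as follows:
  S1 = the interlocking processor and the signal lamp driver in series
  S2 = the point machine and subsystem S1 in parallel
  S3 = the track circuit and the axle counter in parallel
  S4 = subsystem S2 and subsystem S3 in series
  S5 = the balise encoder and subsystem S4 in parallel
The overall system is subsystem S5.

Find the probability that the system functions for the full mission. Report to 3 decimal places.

0.998

R(balise encoder) = exp(−0.0000050 × 8760) = 0.95715
R(point machine) = exp(−0.000032 × 8760) = 0.75554
R(interlocking processor) = exp(−0.0000064 × 8760) = 0.94548
R(signal lamp driver) = exp(−0.000011 × 8760) = 0.90814
R(track circuit) = exp(−0.0000031 × 8760) = 0.97321
R(axle counter) = exp(−0.0000032 × 8760) = 0.97236
Series (interlocking processor and signal lamp driver): 0.94548 × 0.90814 = 0.85863
Parallel (point machine and [0.85863]): 1 − (1 − 0.75554)(1 − 0.85863) = 0.96544
Parallel (track circuit and axle counter): 1 − (1 − 0.97321)(1 − 0.97236) = 0.99926
Series ([0.96544] and [0.99926]): 0.96544 × 0.99926 = 0.96473
Parallel (balise encoder and [0.96473]): 1 − (1 − 0.95715)(1 − 0.96473) = 0.998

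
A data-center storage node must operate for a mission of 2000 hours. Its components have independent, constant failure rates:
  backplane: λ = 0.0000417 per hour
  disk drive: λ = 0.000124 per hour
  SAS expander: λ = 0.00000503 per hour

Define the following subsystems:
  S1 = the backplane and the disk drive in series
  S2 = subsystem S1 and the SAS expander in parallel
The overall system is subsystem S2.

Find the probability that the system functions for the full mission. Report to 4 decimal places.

0.9972

R(backplane) = exp(−0.0000417 × 2000) = 0.919983
R(disk drive) = exp(−0.000124 × 2000) = 0.780360
R(SAS expander) = exp(−0.00000503 × 2000) = 0.989990
Series (backplane and disk drive): 0.919983 × 0.780360 = 0.717918
Parallel ([0.717918] and SAS expander): 1 − (1 − 0.717918)(1 − 0.989990) = 0.9972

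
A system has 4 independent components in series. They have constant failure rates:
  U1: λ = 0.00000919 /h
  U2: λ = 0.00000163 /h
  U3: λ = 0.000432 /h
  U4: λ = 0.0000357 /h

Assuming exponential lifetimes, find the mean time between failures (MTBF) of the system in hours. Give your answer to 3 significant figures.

2090

Series of exponential components: λ_sys = Σ λ_i
λ_sys = 0.00000919 + 0.00000163 + 0.000432 + 0.0000357 = 4.7852e-04 /h
MTBF = 1 / λ_sys = 2090 h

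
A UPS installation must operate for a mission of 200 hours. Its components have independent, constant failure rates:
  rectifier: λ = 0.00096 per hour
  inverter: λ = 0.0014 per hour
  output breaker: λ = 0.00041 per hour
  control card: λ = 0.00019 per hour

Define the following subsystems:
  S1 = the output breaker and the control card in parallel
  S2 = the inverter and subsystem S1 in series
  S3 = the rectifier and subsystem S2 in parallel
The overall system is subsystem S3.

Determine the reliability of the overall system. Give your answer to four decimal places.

R(rectifier) = exp(−0.00096 × 200) = 0.825307
R(inverter) = exp(−0.0014 × 200) = 0.755784
R(output breaker) = exp(−0.00041 × 200) = 0.921272
R(control card) = exp(−0.00019 × 200) = 0.962713
Parallel (output breaker and control card): 1 − (1 − 0.921272)(1 − 0.962713) = 0.997064
Series (inverter and [0.997064]): 0.755784 × 0.997064 = 0.753565
Parallel (rectifier and [0.753565]): 1 − (1 − 0.825307)(1 − 0.753565) = 0.9569

0.9569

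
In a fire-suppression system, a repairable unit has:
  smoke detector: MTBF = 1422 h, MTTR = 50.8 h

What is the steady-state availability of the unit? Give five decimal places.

0.96551

A(smoke detector) = MTBF/(MTBF+MTTR) = 1422/(1422+50.8) = 0.96551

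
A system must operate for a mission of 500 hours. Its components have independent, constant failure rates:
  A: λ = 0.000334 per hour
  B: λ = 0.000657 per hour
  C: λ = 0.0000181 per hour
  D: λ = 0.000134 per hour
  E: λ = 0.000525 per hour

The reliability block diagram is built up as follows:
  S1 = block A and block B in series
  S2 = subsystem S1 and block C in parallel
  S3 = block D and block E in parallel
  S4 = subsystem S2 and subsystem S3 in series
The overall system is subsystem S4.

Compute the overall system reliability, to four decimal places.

R(A) = exp(−0.000334 × 500) = 0.846200
R(B) = exp(−0.000657 × 500) = 0.720003
R(C) = exp(−0.0000181 × 500) = 0.990991
R(D) = exp(−0.000134 × 500) = 0.935195
R(E) = exp(−0.000525 × 500) = 0.769126
Series (A and B): 0.846200 × 0.720003 = 0.609267
Parallel ([0.609267] and C): 1 − (1 − 0.609267)(1 − 0.990991) = 0.996480
Parallel (D and E): 1 − (1 − 0.935195)(1 − 0.769126) = 0.985038
Series ([0.996480] and [0.985038]): 0.996480 × 0.985038 = 0.9816

0.9816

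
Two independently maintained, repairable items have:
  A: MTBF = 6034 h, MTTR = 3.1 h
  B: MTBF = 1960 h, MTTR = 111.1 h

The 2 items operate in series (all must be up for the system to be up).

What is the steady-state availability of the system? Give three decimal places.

A(A) = MTBF/(MTBF+MTTR) = 6034/(6034+3.1) = 0.999487
A(B) = MTBF/(MTBF+MTTR) = 1960/(1960+111.1) = 0.946357
Series availability: 0.999487 × 0.946357 = 0.946

0.946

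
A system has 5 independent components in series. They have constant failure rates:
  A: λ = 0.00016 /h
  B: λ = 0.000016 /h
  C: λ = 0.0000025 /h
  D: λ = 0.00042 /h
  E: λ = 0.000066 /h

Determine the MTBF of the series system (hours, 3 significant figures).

1500

Series of exponential components: λ_sys = Σ λ_i
λ_sys = 0.00016 + 0.000016 + 0.0000025 + 0.00042 + 0.000066 = 6.6450e-04 /h
MTBF = 1 / λ_sys = 1500 h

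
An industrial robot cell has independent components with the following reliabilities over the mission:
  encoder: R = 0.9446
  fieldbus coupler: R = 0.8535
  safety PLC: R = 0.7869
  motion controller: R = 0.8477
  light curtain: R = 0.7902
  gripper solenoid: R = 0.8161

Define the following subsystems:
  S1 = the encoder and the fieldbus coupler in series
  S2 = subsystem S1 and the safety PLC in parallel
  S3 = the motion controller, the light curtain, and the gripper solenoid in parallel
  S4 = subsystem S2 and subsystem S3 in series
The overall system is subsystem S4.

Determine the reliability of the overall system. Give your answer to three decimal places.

Series (encoder and fieldbus coupler): 0.94460 × 0.85350 = 0.80622
Parallel ([0.80622] and safety PLC): 1 − (1 − 0.80622)(1 − 0.78690) = 0.95871
Parallel (motion controller, light curtain, and gripper solenoid): 1 − (1 − 0.84770)(1 − 0.79020)(1 − 0.81610) = 0.99412
Series ([0.95871] and [0.99412]): 0.95871 × 0.99412 = 0.953

0.953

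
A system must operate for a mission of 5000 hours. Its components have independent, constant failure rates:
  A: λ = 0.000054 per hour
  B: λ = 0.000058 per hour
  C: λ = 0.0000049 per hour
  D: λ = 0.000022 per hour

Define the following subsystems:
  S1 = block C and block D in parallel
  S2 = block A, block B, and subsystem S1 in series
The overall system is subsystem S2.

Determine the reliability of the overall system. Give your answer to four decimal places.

R(A) = exp(−0.000054 × 5000) = 0.763379
R(B) = exp(−0.000058 × 5000) = 0.748264
R(C) = exp(−0.0000049 × 5000) = 0.975798
R(D) = exp(−0.000022 × 5000) = 0.895834
Parallel (C and D): 1 − (1 − 0.975798)(1 − 0.895834) = 0.997479
Series (A, B, and [0.997479]): 0.763379 × 0.748264 × 0.997479 = 0.5698

0.5698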